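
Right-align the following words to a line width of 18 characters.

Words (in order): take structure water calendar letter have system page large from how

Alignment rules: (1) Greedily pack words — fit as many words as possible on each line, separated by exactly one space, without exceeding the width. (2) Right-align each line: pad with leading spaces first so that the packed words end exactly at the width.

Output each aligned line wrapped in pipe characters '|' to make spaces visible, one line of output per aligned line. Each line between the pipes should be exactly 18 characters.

Answer: |    take structure|
|    water calendar|
|letter have system|
|   page large from|
|               how|

Derivation:
Line 1: ['take', 'structure'] (min_width=14, slack=4)
Line 2: ['water', 'calendar'] (min_width=14, slack=4)
Line 3: ['letter', 'have', 'system'] (min_width=18, slack=0)
Line 4: ['page', 'large', 'from'] (min_width=15, slack=3)
Line 5: ['how'] (min_width=3, slack=15)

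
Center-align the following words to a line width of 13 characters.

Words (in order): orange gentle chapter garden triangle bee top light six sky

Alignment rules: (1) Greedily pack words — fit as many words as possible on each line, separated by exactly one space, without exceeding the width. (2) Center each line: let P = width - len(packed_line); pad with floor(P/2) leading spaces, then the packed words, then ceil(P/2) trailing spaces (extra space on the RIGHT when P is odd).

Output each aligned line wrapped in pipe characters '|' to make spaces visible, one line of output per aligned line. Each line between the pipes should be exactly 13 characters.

Answer: |orange gentle|
|   chapter   |
|   garden    |
|triangle bee |
|top light six|
|     sky     |

Derivation:
Line 1: ['orange', 'gentle'] (min_width=13, slack=0)
Line 2: ['chapter'] (min_width=7, slack=6)
Line 3: ['garden'] (min_width=6, slack=7)
Line 4: ['triangle', 'bee'] (min_width=12, slack=1)
Line 5: ['top', 'light', 'six'] (min_width=13, slack=0)
Line 6: ['sky'] (min_width=3, slack=10)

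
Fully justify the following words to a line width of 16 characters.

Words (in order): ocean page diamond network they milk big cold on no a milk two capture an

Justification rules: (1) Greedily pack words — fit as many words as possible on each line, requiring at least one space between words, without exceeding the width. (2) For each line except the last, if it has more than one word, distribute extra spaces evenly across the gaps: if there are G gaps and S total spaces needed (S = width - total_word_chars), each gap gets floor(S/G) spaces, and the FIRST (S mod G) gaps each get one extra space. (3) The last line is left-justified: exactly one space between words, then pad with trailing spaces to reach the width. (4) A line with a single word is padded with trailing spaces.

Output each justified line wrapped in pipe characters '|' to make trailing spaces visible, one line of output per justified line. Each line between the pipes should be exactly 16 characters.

Answer: |ocean       page|
|diamond  network|
|they   milk  big|
|cold   on  no  a|
|milk two capture|
|an              |

Derivation:
Line 1: ['ocean', 'page'] (min_width=10, slack=6)
Line 2: ['diamond', 'network'] (min_width=15, slack=1)
Line 3: ['they', 'milk', 'big'] (min_width=13, slack=3)
Line 4: ['cold', 'on', 'no', 'a'] (min_width=12, slack=4)
Line 5: ['milk', 'two', 'capture'] (min_width=16, slack=0)
Line 6: ['an'] (min_width=2, slack=14)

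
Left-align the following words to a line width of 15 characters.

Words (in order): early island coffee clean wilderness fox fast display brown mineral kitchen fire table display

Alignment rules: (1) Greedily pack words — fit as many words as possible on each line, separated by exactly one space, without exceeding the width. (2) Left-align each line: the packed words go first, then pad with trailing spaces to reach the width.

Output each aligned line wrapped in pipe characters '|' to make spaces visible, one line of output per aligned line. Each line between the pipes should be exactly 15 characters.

Line 1: ['early', 'island'] (min_width=12, slack=3)
Line 2: ['coffee', 'clean'] (min_width=12, slack=3)
Line 3: ['wilderness', 'fox'] (min_width=14, slack=1)
Line 4: ['fast', 'display'] (min_width=12, slack=3)
Line 5: ['brown', 'mineral'] (min_width=13, slack=2)
Line 6: ['kitchen', 'fire'] (min_width=12, slack=3)
Line 7: ['table', 'display'] (min_width=13, slack=2)

Answer: |early island   |
|coffee clean   |
|wilderness fox |
|fast display   |
|brown mineral  |
|kitchen fire   |
|table display  |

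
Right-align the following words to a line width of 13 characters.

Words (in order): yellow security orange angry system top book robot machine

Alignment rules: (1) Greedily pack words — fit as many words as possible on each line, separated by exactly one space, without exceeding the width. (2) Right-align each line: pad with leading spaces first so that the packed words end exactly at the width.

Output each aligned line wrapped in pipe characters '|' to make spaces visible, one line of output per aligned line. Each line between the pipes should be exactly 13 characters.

Line 1: ['yellow'] (min_width=6, slack=7)
Line 2: ['security'] (min_width=8, slack=5)
Line 3: ['orange', 'angry'] (min_width=12, slack=1)
Line 4: ['system', 'top'] (min_width=10, slack=3)
Line 5: ['book', 'robot'] (min_width=10, slack=3)
Line 6: ['machine'] (min_width=7, slack=6)

Answer: |       yellow|
|     security|
| orange angry|
|   system top|
|   book robot|
|      machine|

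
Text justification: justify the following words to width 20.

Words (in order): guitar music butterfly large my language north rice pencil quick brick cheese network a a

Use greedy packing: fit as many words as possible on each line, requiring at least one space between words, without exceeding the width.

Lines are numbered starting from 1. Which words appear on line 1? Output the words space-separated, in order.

Answer: guitar music

Derivation:
Line 1: ['guitar', 'music'] (min_width=12, slack=8)
Line 2: ['butterfly', 'large', 'my'] (min_width=18, slack=2)
Line 3: ['language', 'north', 'rice'] (min_width=19, slack=1)
Line 4: ['pencil', 'quick', 'brick'] (min_width=18, slack=2)
Line 5: ['cheese', 'network', 'a', 'a'] (min_width=18, slack=2)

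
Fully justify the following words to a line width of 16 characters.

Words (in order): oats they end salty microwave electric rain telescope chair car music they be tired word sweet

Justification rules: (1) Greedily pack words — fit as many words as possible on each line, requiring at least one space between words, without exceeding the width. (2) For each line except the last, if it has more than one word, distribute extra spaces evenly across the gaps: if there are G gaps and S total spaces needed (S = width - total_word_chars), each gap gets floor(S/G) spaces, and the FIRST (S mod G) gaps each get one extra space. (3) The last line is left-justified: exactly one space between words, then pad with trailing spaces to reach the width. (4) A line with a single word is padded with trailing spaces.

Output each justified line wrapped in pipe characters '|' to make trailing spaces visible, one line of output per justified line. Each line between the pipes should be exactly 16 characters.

Line 1: ['oats', 'they', 'end'] (min_width=13, slack=3)
Line 2: ['salty', 'microwave'] (min_width=15, slack=1)
Line 3: ['electric', 'rain'] (min_width=13, slack=3)
Line 4: ['telescope', 'chair'] (min_width=15, slack=1)
Line 5: ['car', 'music', 'they'] (min_width=14, slack=2)
Line 6: ['be', 'tired', 'word'] (min_width=13, slack=3)
Line 7: ['sweet'] (min_width=5, slack=11)

Answer: |oats   they  end|
|salty  microwave|
|electric    rain|
|telescope  chair|
|car  music  they|
|be   tired  word|
|sweet           |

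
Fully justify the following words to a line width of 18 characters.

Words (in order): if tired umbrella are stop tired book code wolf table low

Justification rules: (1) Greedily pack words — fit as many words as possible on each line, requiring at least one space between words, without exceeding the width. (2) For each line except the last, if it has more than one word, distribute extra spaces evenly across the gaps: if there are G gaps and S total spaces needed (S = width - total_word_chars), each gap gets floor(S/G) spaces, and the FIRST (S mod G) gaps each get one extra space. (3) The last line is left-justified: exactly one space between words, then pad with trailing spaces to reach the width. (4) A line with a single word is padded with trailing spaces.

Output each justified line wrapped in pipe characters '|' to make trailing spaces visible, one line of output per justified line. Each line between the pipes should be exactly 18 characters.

Answer: |if  tired umbrella|
|are   stop   tired|
|book   code   wolf|
|table low         |

Derivation:
Line 1: ['if', 'tired', 'umbrella'] (min_width=17, slack=1)
Line 2: ['are', 'stop', 'tired'] (min_width=14, slack=4)
Line 3: ['book', 'code', 'wolf'] (min_width=14, slack=4)
Line 4: ['table', 'low'] (min_width=9, slack=9)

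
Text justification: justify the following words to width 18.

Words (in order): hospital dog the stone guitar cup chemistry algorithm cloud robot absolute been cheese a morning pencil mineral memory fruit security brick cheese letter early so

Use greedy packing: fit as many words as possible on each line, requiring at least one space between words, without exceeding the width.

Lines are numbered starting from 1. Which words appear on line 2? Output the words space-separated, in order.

Answer: stone guitar cup

Derivation:
Line 1: ['hospital', 'dog', 'the'] (min_width=16, slack=2)
Line 2: ['stone', 'guitar', 'cup'] (min_width=16, slack=2)
Line 3: ['chemistry'] (min_width=9, slack=9)
Line 4: ['algorithm', 'cloud'] (min_width=15, slack=3)
Line 5: ['robot', 'absolute'] (min_width=14, slack=4)
Line 6: ['been', 'cheese', 'a'] (min_width=13, slack=5)
Line 7: ['morning', 'pencil'] (min_width=14, slack=4)
Line 8: ['mineral', 'memory'] (min_width=14, slack=4)
Line 9: ['fruit', 'security'] (min_width=14, slack=4)
Line 10: ['brick', 'cheese'] (min_width=12, slack=6)
Line 11: ['letter', 'early', 'so'] (min_width=15, slack=3)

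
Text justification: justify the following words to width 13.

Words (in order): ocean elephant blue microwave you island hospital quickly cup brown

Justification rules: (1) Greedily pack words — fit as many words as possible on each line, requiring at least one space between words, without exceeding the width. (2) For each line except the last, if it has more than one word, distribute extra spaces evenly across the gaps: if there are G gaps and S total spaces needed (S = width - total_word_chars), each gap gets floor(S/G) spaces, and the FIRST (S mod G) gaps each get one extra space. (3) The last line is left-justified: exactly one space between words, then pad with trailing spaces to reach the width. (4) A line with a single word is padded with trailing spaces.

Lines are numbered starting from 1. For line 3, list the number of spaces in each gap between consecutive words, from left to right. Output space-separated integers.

Line 1: ['ocean'] (min_width=5, slack=8)
Line 2: ['elephant', 'blue'] (min_width=13, slack=0)
Line 3: ['microwave', 'you'] (min_width=13, slack=0)
Line 4: ['island'] (min_width=6, slack=7)
Line 5: ['hospital'] (min_width=8, slack=5)
Line 6: ['quickly', 'cup'] (min_width=11, slack=2)
Line 7: ['brown'] (min_width=5, slack=8)

Answer: 1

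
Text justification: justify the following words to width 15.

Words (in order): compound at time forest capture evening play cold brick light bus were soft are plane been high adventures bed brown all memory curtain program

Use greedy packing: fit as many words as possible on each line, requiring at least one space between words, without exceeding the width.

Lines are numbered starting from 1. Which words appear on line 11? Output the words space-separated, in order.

Answer: program

Derivation:
Line 1: ['compound', 'at'] (min_width=11, slack=4)
Line 2: ['time', 'forest'] (min_width=11, slack=4)
Line 3: ['capture', 'evening'] (min_width=15, slack=0)
Line 4: ['play', 'cold', 'brick'] (min_width=15, slack=0)
Line 5: ['light', 'bus', 'were'] (min_width=14, slack=1)
Line 6: ['soft', 'are', 'plane'] (min_width=14, slack=1)
Line 7: ['been', 'high'] (min_width=9, slack=6)
Line 8: ['adventures', 'bed'] (min_width=14, slack=1)
Line 9: ['brown', 'all'] (min_width=9, slack=6)
Line 10: ['memory', 'curtain'] (min_width=14, slack=1)
Line 11: ['program'] (min_width=7, slack=8)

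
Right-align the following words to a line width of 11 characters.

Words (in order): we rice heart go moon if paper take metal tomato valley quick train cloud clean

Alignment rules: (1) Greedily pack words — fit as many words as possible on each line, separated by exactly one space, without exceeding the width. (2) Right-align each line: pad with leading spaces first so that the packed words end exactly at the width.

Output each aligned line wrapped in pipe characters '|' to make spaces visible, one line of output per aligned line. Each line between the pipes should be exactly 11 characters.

Answer: |    we rice|
|   heart go|
|    moon if|
| paper take|
|      metal|
|     tomato|
|     valley|
|quick train|
|cloud clean|

Derivation:
Line 1: ['we', 'rice'] (min_width=7, slack=4)
Line 2: ['heart', 'go'] (min_width=8, slack=3)
Line 3: ['moon', 'if'] (min_width=7, slack=4)
Line 4: ['paper', 'take'] (min_width=10, slack=1)
Line 5: ['metal'] (min_width=5, slack=6)
Line 6: ['tomato'] (min_width=6, slack=5)
Line 7: ['valley'] (min_width=6, slack=5)
Line 8: ['quick', 'train'] (min_width=11, slack=0)
Line 9: ['cloud', 'clean'] (min_width=11, slack=0)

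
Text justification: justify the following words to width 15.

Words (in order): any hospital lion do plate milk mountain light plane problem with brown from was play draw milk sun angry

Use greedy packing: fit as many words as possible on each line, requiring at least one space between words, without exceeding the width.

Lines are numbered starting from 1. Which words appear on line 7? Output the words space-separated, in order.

Line 1: ['any', 'hospital'] (min_width=12, slack=3)
Line 2: ['lion', 'do', 'plate'] (min_width=13, slack=2)
Line 3: ['milk', 'mountain'] (min_width=13, slack=2)
Line 4: ['light', 'plane'] (min_width=11, slack=4)
Line 5: ['problem', 'with'] (min_width=12, slack=3)
Line 6: ['brown', 'from', 'was'] (min_width=14, slack=1)
Line 7: ['play', 'draw', 'milk'] (min_width=14, slack=1)
Line 8: ['sun', 'angry'] (min_width=9, slack=6)

Answer: play draw milk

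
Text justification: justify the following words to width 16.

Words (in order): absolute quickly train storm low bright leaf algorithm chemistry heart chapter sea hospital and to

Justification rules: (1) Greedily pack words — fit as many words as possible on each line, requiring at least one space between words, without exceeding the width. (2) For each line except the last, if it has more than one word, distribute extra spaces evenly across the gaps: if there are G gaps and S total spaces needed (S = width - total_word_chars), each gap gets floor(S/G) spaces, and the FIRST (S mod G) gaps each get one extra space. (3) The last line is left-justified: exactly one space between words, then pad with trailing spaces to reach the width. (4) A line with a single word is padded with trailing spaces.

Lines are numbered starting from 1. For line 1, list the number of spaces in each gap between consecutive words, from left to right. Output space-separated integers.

Answer: 1

Derivation:
Line 1: ['absolute', 'quickly'] (min_width=16, slack=0)
Line 2: ['train', 'storm', 'low'] (min_width=15, slack=1)
Line 3: ['bright', 'leaf'] (min_width=11, slack=5)
Line 4: ['algorithm'] (min_width=9, slack=7)
Line 5: ['chemistry', 'heart'] (min_width=15, slack=1)
Line 6: ['chapter', 'sea'] (min_width=11, slack=5)
Line 7: ['hospital', 'and', 'to'] (min_width=15, slack=1)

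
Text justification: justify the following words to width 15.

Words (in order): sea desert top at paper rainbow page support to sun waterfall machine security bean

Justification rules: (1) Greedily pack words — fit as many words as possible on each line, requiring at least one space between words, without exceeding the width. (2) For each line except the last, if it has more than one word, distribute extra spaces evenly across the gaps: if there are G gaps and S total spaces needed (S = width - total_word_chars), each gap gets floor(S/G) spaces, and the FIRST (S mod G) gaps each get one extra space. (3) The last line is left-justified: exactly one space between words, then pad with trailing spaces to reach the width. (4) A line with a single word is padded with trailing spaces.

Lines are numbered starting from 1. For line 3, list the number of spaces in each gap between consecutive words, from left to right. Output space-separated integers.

Line 1: ['sea', 'desert', 'top'] (min_width=14, slack=1)
Line 2: ['at', 'paper'] (min_width=8, slack=7)
Line 3: ['rainbow', 'page'] (min_width=12, slack=3)
Line 4: ['support', 'to', 'sun'] (min_width=14, slack=1)
Line 5: ['waterfall'] (min_width=9, slack=6)
Line 6: ['machine'] (min_width=7, slack=8)
Line 7: ['security', 'bean'] (min_width=13, slack=2)

Answer: 4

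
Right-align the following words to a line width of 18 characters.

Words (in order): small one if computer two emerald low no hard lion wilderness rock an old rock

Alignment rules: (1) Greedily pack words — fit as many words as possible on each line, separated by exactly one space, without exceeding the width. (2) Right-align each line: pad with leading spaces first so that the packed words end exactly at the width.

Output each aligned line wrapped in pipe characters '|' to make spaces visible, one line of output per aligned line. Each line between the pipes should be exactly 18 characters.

Line 1: ['small', 'one', 'if'] (min_width=12, slack=6)
Line 2: ['computer', 'two'] (min_width=12, slack=6)
Line 3: ['emerald', 'low', 'no'] (min_width=14, slack=4)
Line 4: ['hard', 'lion'] (min_width=9, slack=9)
Line 5: ['wilderness', 'rock', 'an'] (min_width=18, slack=0)
Line 6: ['old', 'rock'] (min_width=8, slack=10)

Answer: |      small one if|
|      computer two|
|    emerald low no|
|         hard lion|
|wilderness rock an|
|          old rock|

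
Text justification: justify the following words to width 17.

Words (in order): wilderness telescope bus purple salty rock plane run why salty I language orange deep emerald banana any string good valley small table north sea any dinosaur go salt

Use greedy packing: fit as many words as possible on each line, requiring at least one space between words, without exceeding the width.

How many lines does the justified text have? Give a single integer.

Answer: 12

Derivation:
Line 1: ['wilderness'] (min_width=10, slack=7)
Line 2: ['telescope', 'bus'] (min_width=13, slack=4)
Line 3: ['purple', 'salty', 'rock'] (min_width=17, slack=0)
Line 4: ['plane', 'run', 'why'] (min_width=13, slack=4)
Line 5: ['salty', 'I', 'language'] (min_width=16, slack=1)
Line 6: ['orange', 'deep'] (min_width=11, slack=6)
Line 7: ['emerald', 'banana'] (min_width=14, slack=3)
Line 8: ['any', 'string', 'good'] (min_width=15, slack=2)
Line 9: ['valley', 'small'] (min_width=12, slack=5)
Line 10: ['table', 'north', 'sea'] (min_width=15, slack=2)
Line 11: ['any', 'dinosaur', 'go'] (min_width=15, slack=2)
Line 12: ['salt'] (min_width=4, slack=13)
Total lines: 12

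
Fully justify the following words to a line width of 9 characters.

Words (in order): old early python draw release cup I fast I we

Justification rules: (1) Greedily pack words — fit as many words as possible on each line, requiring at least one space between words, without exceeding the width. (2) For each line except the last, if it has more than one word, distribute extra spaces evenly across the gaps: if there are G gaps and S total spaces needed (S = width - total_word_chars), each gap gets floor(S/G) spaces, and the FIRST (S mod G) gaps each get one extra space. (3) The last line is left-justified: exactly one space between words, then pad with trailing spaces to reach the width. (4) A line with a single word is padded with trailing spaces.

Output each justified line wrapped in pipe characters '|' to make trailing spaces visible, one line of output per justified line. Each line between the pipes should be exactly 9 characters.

Line 1: ['old', 'early'] (min_width=9, slack=0)
Line 2: ['python'] (min_width=6, slack=3)
Line 3: ['draw'] (min_width=4, slack=5)
Line 4: ['release'] (min_width=7, slack=2)
Line 5: ['cup', 'I'] (min_width=5, slack=4)
Line 6: ['fast', 'I', 'we'] (min_width=9, slack=0)

Answer: |old early|
|python   |
|draw     |
|release  |
|cup     I|
|fast I we|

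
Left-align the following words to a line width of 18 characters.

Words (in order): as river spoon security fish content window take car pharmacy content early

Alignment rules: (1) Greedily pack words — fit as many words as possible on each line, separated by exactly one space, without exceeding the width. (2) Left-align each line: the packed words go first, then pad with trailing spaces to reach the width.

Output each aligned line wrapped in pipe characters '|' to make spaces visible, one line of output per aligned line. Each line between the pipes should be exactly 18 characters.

Answer: |as river spoon    |
|security fish     |
|content window    |
|take car pharmacy |
|content early     |

Derivation:
Line 1: ['as', 'river', 'spoon'] (min_width=14, slack=4)
Line 2: ['security', 'fish'] (min_width=13, slack=5)
Line 3: ['content', 'window'] (min_width=14, slack=4)
Line 4: ['take', 'car', 'pharmacy'] (min_width=17, slack=1)
Line 5: ['content', 'early'] (min_width=13, slack=5)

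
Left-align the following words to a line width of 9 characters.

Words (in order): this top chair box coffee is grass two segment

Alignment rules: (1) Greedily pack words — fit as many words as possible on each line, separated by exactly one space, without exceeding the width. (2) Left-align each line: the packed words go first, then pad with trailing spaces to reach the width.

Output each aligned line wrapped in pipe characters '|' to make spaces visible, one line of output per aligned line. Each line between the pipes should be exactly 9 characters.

Line 1: ['this', 'top'] (min_width=8, slack=1)
Line 2: ['chair', 'box'] (min_width=9, slack=0)
Line 3: ['coffee', 'is'] (min_width=9, slack=0)
Line 4: ['grass', 'two'] (min_width=9, slack=0)
Line 5: ['segment'] (min_width=7, slack=2)

Answer: |this top |
|chair box|
|coffee is|
|grass two|
|segment  |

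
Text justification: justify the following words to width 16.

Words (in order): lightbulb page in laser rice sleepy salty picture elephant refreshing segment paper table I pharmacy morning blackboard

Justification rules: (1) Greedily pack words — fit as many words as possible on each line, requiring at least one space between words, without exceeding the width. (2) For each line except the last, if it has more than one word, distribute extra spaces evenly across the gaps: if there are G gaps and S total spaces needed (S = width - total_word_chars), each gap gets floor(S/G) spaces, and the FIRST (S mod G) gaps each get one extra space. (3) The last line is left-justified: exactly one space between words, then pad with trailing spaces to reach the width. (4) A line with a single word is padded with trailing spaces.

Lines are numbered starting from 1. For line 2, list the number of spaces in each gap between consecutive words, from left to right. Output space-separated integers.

Line 1: ['lightbulb', 'page'] (min_width=14, slack=2)
Line 2: ['in', 'laser', 'rice'] (min_width=13, slack=3)
Line 3: ['sleepy', 'salty'] (min_width=12, slack=4)
Line 4: ['picture', 'elephant'] (min_width=16, slack=0)
Line 5: ['refreshing'] (min_width=10, slack=6)
Line 6: ['segment', 'paper'] (min_width=13, slack=3)
Line 7: ['table', 'I', 'pharmacy'] (min_width=16, slack=0)
Line 8: ['morning'] (min_width=7, slack=9)
Line 9: ['blackboard'] (min_width=10, slack=6)

Answer: 3 2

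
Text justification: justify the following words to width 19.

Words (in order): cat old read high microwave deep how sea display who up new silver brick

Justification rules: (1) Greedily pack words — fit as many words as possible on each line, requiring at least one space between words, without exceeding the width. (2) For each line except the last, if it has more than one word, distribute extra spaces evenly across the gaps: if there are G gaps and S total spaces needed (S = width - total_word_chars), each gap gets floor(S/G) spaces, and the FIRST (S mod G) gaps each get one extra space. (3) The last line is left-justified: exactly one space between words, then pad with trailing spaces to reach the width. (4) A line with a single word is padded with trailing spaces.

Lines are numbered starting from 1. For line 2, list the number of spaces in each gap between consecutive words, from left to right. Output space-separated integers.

Answer: 2 1

Derivation:
Line 1: ['cat', 'old', 'read', 'high'] (min_width=17, slack=2)
Line 2: ['microwave', 'deep', 'how'] (min_width=18, slack=1)
Line 3: ['sea', 'display', 'who', 'up'] (min_width=18, slack=1)
Line 4: ['new', 'silver', 'brick'] (min_width=16, slack=3)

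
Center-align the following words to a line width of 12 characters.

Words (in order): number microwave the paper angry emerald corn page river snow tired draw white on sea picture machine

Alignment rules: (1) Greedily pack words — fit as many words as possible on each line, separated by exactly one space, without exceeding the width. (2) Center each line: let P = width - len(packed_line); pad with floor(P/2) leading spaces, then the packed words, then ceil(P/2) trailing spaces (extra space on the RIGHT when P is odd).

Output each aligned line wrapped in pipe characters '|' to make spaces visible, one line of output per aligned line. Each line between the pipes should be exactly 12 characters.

Answer: |   number   |
| microwave  |
| the paper  |
|   angry    |
|emerald corn|
| page river |
| snow tired |
| draw white |
|   on sea   |
|  picture   |
|  machine   |

Derivation:
Line 1: ['number'] (min_width=6, slack=6)
Line 2: ['microwave'] (min_width=9, slack=3)
Line 3: ['the', 'paper'] (min_width=9, slack=3)
Line 4: ['angry'] (min_width=5, slack=7)
Line 5: ['emerald', 'corn'] (min_width=12, slack=0)
Line 6: ['page', 'river'] (min_width=10, slack=2)
Line 7: ['snow', 'tired'] (min_width=10, slack=2)
Line 8: ['draw', 'white'] (min_width=10, slack=2)
Line 9: ['on', 'sea'] (min_width=6, slack=6)
Line 10: ['picture'] (min_width=7, slack=5)
Line 11: ['machine'] (min_width=7, slack=5)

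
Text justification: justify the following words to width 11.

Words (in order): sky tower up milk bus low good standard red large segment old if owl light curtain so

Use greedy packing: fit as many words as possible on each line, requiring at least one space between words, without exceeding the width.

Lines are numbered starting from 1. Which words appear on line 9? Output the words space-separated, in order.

Answer: curtain so

Derivation:
Line 1: ['sky', 'tower'] (min_width=9, slack=2)
Line 2: ['up', 'milk', 'bus'] (min_width=11, slack=0)
Line 3: ['low', 'good'] (min_width=8, slack=3)
Line 4: ['standard'] (min_width=8, slack=3)
Line 5: ['red', 'large'] (min_width=9, slack=2)
Line 6: ['segment', 'old'] (min_width=11, slack=0)
Line 7: ['if', 'owl'] (min_width=6, slack=5)
Line 8: ['light'] (min_width=5, slack=6)
Line 9: ['curtain', 'so'] (min_width=10, slack=1)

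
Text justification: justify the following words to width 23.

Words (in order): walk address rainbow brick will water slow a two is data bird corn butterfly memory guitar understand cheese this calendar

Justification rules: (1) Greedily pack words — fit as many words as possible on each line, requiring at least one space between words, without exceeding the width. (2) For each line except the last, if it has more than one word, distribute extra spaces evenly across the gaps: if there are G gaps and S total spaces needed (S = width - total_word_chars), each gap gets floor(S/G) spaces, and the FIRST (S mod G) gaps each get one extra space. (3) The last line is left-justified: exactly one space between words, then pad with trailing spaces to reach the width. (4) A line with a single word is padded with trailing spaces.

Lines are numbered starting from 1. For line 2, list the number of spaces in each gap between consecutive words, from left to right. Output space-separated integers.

Answer: 1 1 1 1

Derivation:
Line 1: ['walk', 'address', 'rainbow'] (min_width=20, slack=3)
Line 2: ['brick', 'will', 'water', 'slow', 'a'] (min_width=23, slack=0)
Line 3: ['two', 'is', 'data', 'bird', 'corn'] (min_width=21, slack=2)
Line 4: ['butterfly', 'memory', 'guitar'] (min_width=23, slack=0)
Line 5: ['understand', 'cheese', 'this'] (min_width=22, slack=1)
Line 6: ['calendar'] (min_width=8, slack=15)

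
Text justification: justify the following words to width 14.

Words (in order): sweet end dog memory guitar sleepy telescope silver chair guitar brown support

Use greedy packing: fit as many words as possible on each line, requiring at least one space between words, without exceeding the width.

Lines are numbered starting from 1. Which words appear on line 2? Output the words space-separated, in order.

Line 1: ['sweet', 'end', 'dog'] (min_width=13, slack=1)
Line 2: ['memory', 'guitar'] (min_width=13, slack=1)
Line 3: ['sleepy'] (min_width=6, slack=8)
Line 4: ['telescope'] (min_width=9, slack=5)
Line 5: ['silver', 'chair'] (min_width=12, slack=2)
Line 6: ['guitar', 'brown'] (min_width=12, slack=2)
Line 7: ['support'] (min_width=7, slack=7)

Answer: memory guitar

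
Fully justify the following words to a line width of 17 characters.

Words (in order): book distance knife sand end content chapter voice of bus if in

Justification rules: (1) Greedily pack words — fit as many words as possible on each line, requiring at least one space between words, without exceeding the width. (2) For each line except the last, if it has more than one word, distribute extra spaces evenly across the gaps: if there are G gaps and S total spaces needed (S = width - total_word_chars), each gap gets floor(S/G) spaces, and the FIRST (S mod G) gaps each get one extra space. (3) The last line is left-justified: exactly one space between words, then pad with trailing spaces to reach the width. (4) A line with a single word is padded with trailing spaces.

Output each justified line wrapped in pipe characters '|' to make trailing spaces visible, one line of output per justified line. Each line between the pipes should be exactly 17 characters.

Answer: |book     distance|
|knife   sand  end|
|content   chapter|
|voice  of  bus if|
|in               |

Derivation:
Line 1: ['book', 'distance'] (min_width=13, slack=4)
Line 2: ['knife', 'sand', 'end'] (min_width=14, slack=3)
Line 3: ['content', 'chapter'] (min_width=15, slack=2)
Line 4: ['voice', 'of', 'bus', 'if'] (min_width=15, slack=2)
Line 5: ['in'] (min_width=2, slack=15)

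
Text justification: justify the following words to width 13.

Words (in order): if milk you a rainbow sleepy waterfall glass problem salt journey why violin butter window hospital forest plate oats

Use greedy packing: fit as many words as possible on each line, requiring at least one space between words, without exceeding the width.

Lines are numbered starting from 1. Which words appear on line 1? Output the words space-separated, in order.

Line 1: ['if', 'milk', 'you', 'a'] (min_width=13, slack=0)
Line 2: ['rainbow'] (min_width=7, slack=6)
Line 3: ['sleepy'] (min_width=6, slack=7)
Line 4: ['waterfall'] (min_width=9, slack=4)
Line 5: ['glass', 'problem'] (min_width=13, slack=0)
Line 6: ['salt', 'journey'] (min_width=12, slack=1)
Line 7: ['why', 'violin'] (min_width=10, slack=3)
Line 8: ['butter', 'window'] (min_width=13, slack=0)
Line 9: ['hospital'] (min_width=8, slack=5)
Line 10: ['forest', 'plate'] (min_width=12, slack=1)
Line 11: ['oats'] (min_width=4, slack=9)

Answer: if milk you a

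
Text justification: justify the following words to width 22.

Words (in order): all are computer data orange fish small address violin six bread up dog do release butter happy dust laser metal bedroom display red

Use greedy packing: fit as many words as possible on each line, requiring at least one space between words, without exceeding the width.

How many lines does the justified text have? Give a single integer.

Answer: 7

Derivation:
Line 1: ['all', 'are', 'computer', 'data'] (min_width=21, slack=1)
Line 2: ['orange', 'fish', 'small'] (min_width=17, slack=5)
Line 3: ['address', 'violin', 'six'] (min_width=18, slack=4)
Line 4: ['bread', 'up', 'dog', 'do'] (min_width=15, slack=7)
Line 5: ['release', 'butter', 'happy'] (min_width=20, slack=2)
Line 6: ['dust', 'laser', 'metal'] (min_width=16, slack=6)
Line 7: ['bedroom', 'display', 'red'] (min_width=19, slack=3)
Total lines: 7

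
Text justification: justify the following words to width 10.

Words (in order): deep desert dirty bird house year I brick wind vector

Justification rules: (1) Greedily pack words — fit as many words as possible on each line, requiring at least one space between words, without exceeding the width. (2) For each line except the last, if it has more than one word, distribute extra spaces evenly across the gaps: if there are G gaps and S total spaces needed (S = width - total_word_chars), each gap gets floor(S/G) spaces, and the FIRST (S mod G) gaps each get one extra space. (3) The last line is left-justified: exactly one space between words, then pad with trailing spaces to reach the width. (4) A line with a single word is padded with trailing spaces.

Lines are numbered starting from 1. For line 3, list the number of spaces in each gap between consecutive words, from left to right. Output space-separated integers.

Line 1: ['deep'] (min_width=4, slack=6)
Line 2: ['desert'] (min_width=6, slack=4)
Line 3: ['dirty', 'bird'] (min_width=10, slack=0)
Line 4: ['house', 'year'] (min_width=10, slack=0)
Line 5: ['I', 'brick'] (min_width=7, slack=3)
Line 6: ['wind'] (min_width=4, slack=6)
Line 7: ['vector'] (min_width=6, slack=4)

Answer: 1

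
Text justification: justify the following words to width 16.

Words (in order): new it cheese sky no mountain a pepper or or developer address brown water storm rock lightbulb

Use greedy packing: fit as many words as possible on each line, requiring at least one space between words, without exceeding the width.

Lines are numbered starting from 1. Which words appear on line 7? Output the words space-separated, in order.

Line 1: ['new', 'it', 'cheese'] (min_width=13, slack=3)
Line 2: ['sky', 'no', 'mountain'] (min_width=15, slack=1)
Line 3: ['a', 'pepper', 'or', 'or'] (min_width=14, slack=2)
Line 4: ['developer'] (min_width=9, slack=7)
Line 5: ['address', 'brown'] (min_width=13, slack=3)
Line 6: ['water', 'storm', 'rock'] (min_width=16, slack=0)
Line 7: ['lightbulb'] (min_width=9, slack=7)

Answer: lightbulb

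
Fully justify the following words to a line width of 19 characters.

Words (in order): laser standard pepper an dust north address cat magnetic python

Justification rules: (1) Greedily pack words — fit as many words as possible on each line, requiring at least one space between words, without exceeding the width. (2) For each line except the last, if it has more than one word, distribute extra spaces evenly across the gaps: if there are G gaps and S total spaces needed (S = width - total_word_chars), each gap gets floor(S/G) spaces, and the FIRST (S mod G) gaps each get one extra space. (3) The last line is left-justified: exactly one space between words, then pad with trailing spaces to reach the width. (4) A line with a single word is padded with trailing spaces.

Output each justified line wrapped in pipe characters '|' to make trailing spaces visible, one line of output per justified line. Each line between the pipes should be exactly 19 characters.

Answer: |laser      standard|
|pepper    an   dust|
|north  address  cat|
|magnetic python    |

Derivation:
Line 1: ['laser', 'standard'] (min_width=14, slack=5)
Line 2: ['pepper', 'an', 'dust'] (min_width=14, slack=5)
Line 3: ['north', 'address', 'cat'] (min_width=17, slack=2)
Line 4: ['magnetic', 'python'] (min_width=15, slack=4)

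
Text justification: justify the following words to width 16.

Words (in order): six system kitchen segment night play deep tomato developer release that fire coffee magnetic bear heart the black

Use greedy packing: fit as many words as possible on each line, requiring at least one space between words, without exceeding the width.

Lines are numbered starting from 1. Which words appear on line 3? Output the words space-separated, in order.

Answer: night play deep

Derivation:
Line 1: ['six', 'system'] (min_width=10, slack=6)
Line 2: ['kitchen', 'segment'] (min_width=15, slack=1)
Line 3: ['night', 'play', 'deep'] (min_width=15, slack=1)
Line 4: ['tomato', 'developer'] (min_width=16, slack=0)
Line 5: ['release', 'that'] (min_width=12, slack=4)
Line 6: ['fire', 'coffee'] (min_width=11, slack=5)
Line 7: ['magnetic', 'bear'] (min_width=13, slack=3)
Line 8: ['heart', 'the', 'black'] (min_width=15, slack=1)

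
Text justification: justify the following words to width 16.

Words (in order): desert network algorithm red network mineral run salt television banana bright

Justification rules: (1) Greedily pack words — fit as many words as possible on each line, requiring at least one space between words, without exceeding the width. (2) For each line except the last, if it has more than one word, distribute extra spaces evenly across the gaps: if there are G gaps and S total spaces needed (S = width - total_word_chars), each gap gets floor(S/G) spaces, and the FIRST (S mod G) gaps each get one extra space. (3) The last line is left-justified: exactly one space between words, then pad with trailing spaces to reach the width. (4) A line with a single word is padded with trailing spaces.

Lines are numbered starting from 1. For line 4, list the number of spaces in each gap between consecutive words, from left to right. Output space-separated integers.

Line 1: ['desert', 'network'] (min_width=14, slack=2)
Line 2: ['algorithm', 'red'] (min_width=13, slack=3)
Line 3: ['network', 'mineral'] (min_width=15, slack=1)
Line 4: ['run', 'salt'] (min_width=8, slack=8)
Line 5: ['television'] (min_width=10, slack=6)
Line 6: ['banana', 'bright'] (min_width=13, slack=3)

Answer: 9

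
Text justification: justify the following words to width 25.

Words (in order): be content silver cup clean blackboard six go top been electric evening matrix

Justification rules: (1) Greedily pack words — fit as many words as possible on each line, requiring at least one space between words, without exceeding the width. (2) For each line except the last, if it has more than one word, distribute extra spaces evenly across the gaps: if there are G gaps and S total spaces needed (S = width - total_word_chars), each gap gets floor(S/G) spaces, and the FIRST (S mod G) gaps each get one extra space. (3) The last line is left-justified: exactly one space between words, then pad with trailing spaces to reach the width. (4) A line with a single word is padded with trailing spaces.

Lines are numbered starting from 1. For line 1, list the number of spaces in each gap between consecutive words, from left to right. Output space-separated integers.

Answer: 3 2 2

Derivation:
Line 1: ['be', 'content', 'silver', 'cup'] (min_width=21, slack=4)
Line 2: ['clean', 'blackboard', 'six', 'go'] (min_width=23, slack=2)
Line 3: ['top', 'been', 'electric', 'evening'] (min_width=25, slack=0)
Line 4: ['matrix'] (min_width=6, slack=19)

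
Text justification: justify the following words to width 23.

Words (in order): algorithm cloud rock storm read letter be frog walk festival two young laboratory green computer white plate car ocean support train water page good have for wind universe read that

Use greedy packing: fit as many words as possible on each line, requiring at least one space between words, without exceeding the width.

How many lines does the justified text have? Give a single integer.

Answer: 9

Derivation:
Line 1: ['algorithm', 'cloud', 'rock'] (min_width=20, slack=3)
Line 2: ['storm', 'read', 'letter', 'be'] (min_width=20, slack=3)
Line 3: ['frog', 'walk', 'festival', 'two'] (min_width=22, slack=1)
Line 4: ['young', 'laboratory', 'green'] (min_width=22, slack=1)
Line 5: ['computer', 'white', 'plate'] (min_width=20, slack=3)
Line 6: ['car', 'ocean', 'support', 'train'] (min_width=23, slack=0)
Line 7: ['water', 'page', 'good', 'have'] (min_width=20, slack=3)
Line 8: ['for', 'wind', 'universe', 'read'] (min_width=22, slack=1)
Line 9: ['that'] (min_width=4, slack=19)
Total lines: 9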